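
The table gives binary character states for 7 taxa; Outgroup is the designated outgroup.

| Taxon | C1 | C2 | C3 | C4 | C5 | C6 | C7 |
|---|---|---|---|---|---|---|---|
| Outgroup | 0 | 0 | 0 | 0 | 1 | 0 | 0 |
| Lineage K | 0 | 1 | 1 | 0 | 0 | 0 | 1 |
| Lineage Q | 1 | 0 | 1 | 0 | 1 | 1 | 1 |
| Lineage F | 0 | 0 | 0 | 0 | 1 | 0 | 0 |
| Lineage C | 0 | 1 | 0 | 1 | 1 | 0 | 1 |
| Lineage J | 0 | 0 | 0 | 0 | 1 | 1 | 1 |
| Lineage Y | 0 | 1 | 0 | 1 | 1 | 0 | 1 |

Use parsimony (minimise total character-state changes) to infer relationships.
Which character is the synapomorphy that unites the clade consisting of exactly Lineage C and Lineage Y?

Character polarity is set by the outgroup: the derived state is whichever differs from the outgroup's state, so for C5 the derived state is '0', and for the remaining characters it is '1'.
C1 (derived state '1') is unique to Lineage Q (autapomorphy; uninformative for grouping).
C2: derived state '1' in Lineage C, Lineage K, and Lineage Y only — synapomorphy for {Lineage C, Lineage K, Lineage Y}.
C3 groups Lineage K and Lineage Q, which is incompatible with the clades supported by the remaining characters; treating it as convergent (homoplasy) costs fewer steps than any alternative tree.
C4 (derived state '1') is shared by Lineage C and Lineage Y — a synapomorphy uniting that clade.
C5 (derived state '0') is unique to Lineage K (autapomorphy; uninformative for grouping).
C6 (derived state '1') is shared by Lineage J and Lineage Q — a synapomorphy uniting that clade.
Only Lineage C, Lineage J, Lineage K, Lineage Q, and Lineage Y show the derived state '1' for C7, supporting them as a clade.
Most parsimonious ingroup topology: (((Lineage Q,Lineage J),((Lineage C,Lineage Y),Lineage K)),Lineage F).
The clade {Lineage C, Lineage Y} is supported by C4: its derived state '1' occurs in exactly those taxa and in no other taxon (including the outgroup).

C4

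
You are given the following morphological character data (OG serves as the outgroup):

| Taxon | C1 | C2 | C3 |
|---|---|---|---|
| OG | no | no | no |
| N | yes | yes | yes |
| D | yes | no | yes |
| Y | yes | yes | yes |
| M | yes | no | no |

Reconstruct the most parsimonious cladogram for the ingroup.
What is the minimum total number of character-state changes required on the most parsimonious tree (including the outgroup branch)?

3

The outgroup has state 'no' for every character, so 'yes' is the derived state throughout.
C1 (derived state 'yes') is shared by all ingroup taxa — unites the whole ingroup.
C2: derived state 'yes' in N and Y only — synapomorphy for {N, Y}.
C3: derived state 'yes' in D, N, and Y only — synapomorphy for {D, N, Y}.
Most parsimonious ingroup topology: (((N,Y),D),M).
Changes per character on this tree: C1: 1; C2: 1; C3: 1.
Total = 3.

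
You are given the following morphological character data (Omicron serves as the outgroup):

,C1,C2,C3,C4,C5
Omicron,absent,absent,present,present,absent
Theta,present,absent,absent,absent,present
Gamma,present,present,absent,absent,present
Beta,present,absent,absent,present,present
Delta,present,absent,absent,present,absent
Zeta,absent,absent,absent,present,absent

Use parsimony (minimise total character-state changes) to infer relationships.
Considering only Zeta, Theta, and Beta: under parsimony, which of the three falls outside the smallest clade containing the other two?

Character polarity is set by the outgroup: the derived state is whichever differs from the outgroup's state, so for C3, C4 the derived state is 'absent', and for the remaining characters it is 'present'.
C1: derived state 'present' in Beta, Delta, Gamma, and Theta only — synapomorphy for {Beta, Delta, Gamma, Theta}.
C2: derived state 'present' in Gamma only — an autapomorphy, so it tells us nothing about relationships among taxa.
All ingroup taxa share the derived state 'absent' for C3; it defines the ingroup but does not resolve relationships within it.
Only Gamma and Theta show the derived state 'absent' for C4, supporting them as a clade.
C5: derived state 'present' in Beta, Gamma, and Theta only — synapomorphy for {Beta, Gamma, Theta}.
Most parsimonious ingroup topology: ((((Theta,Gamma),Beta),Delta),Zeta).
Beta and Theta share a more recent common ancestor with each other than either does with Zeta, so Zeta is the least closely related of the three.

Zeta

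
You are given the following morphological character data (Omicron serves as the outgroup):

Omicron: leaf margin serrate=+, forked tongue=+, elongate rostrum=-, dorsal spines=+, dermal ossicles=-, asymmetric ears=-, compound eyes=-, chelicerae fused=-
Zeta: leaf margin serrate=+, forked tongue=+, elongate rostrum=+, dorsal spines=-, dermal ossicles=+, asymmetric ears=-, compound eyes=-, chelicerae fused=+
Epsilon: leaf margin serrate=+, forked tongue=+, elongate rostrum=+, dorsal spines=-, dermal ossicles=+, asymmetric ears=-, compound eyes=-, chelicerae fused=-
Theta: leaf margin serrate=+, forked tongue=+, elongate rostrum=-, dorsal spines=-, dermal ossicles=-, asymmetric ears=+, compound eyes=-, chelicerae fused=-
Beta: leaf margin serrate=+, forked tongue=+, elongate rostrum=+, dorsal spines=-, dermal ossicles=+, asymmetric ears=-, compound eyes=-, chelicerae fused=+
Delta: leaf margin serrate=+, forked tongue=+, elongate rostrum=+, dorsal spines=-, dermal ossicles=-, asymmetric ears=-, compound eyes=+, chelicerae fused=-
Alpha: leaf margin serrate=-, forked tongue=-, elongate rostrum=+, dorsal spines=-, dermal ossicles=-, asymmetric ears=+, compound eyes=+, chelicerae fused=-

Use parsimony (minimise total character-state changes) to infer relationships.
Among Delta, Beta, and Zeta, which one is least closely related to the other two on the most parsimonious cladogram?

Delta

Character polarity is set by the outgroup: the derived state is whichever differs from the outgroup's state, so for leaf margin serrate, forked tongue, dorsal spines the derived state is '-', and for the remaining characters it is '+'.
leaf margin serrate: derived state '-' in Alpha only — an autapomorphy, so it tells us nothing about relationships among taxa.
forked tongue: derived state '-' in Alpha only — an autapomorphy, so it tells us nothing about relationships among taxa.
elongate rostrum (derived state '+') is shared by Alpha, Beta, Delta, Epsilon, and Zeta — a synapomorphy uniting that clade.
All ingroup taxa share the derived state '-' for dorsal spines; it defines the ingroup but does not resolve relationships within it.
dermal ossicles (derived state '+') is shared by Beta, Epsilon, and Zeta — a synapomorphy uniting that clade.
asymmetric ears (state '+') occurs in Alpha and Theta but conflicts with the nesting implied by the other characters — most parsimoniously interpreted as homoplasy.
compound eyes (derived state '+') is shared by Alpha and Delta — a synapomorphy uniting that clade.
Only Beta and Zeta show the derived state '+' for chelicerae fused, supporting them as a clade.
Most parsimonious ingroup topology: ((((Zeta,Beta),Epsilon),(Delta,Alpha)),Theta).
Zeta and Beta share a more recent common ancestor with each other than either does with Delta, so Delta is the least closely related of the three.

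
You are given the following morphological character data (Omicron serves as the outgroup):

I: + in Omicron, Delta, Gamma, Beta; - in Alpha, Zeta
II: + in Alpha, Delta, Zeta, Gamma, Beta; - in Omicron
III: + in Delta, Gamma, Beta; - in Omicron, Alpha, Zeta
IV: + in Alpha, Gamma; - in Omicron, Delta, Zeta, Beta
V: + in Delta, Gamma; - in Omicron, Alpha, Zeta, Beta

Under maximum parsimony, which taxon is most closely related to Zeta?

Alpha

Character polarity is set by the outgroup: the derived state is whichever differs from the outgroup's state, so for I the derived state is '-', and for the remaining characters it is '+'.
I: derived state '-' in Alpha and Zeta only — synapomorphy for {Alpha, Zeta}.
II (derived state '+') is shared by all ingroup taxa — unites the whole ingroup.
Only Beta, Delta, and Gamma show the derived state '+' for III, supporting them as a clade.
IV groups Alpha and Gamma, which is incompatible with the clades supported by the remaining characters; treating it as convergent (homoplasy) costs fewer steps than any alternative tree.
V: derived state '+' in Delta and Gamma only — synapomorphy for {Delta, Gamma}.
Most parsimonious ingroup topology: ((Alpha,Zeta),((Delta,Gamma),Beta)).
Zeta and Alpha form a cherry on this tree, so they are sister taxa.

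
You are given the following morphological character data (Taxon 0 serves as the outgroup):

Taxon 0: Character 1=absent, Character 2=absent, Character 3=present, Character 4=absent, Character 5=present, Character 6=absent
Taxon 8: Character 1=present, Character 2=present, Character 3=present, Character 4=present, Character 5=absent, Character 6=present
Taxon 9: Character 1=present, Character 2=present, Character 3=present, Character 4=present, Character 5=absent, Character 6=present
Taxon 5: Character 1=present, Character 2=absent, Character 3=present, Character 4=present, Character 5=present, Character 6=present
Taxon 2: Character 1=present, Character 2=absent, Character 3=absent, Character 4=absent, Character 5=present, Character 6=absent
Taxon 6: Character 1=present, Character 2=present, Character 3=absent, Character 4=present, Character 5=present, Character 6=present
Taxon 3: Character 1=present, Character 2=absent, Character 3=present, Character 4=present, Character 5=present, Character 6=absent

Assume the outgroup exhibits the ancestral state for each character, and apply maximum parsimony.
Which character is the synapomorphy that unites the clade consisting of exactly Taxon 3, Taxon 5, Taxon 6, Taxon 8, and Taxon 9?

Character 4

Character polarity is set by the outgroup: the derived state is whichever differs from the outgroup's state, so for Character 3, Character 5 the derived state is 'absent', and for the remaining characters it is 'present'.
Character 1 (derived state 'present') is shared by all ingroup taxa — unites the whole ingroup.
Only Taxon 6, Taxon 8, and Taxon 9 show the derived state 'present' for Character 2, supporting them as a clade.
Character 3 groups Taxon 2 and Taxon 6, which is incompatible with the clades supported by the remaining characters; treating it as convergent (homoplasy) costs fewer steps than any alternative tree.
Character 4: derived state 'present' in Taxon 3, Taxon 5, Taxon 6, Taxon 8, and Taxon 9 only — synapomorphy for {Taxon 3, Taxon 5, Taxon 6, Taxon 8, Taxon 9}.
Character 5 (derived state 'absent') is shared by Taxon 8 and Taxon 9 — a synapomorphy uniting that clade.
Only Taxon 5, Taxon 6, Taxon 8, and Taxon 9 show the derived state 'present' for Character 6, supporting them as a clade.
Most parsimonious ingroup topology: (((((Taxon 8,Taxon 9),Taxon 6),Taxon 5),Taxon 3),Taxon 2).
The clade {Taxon 3, Taxon 5, Taxon 6, Taxon 8, Taxon 9} is supported by Character 4: its derived state 'present' occurs in exactly those taxa and in no other taxon (including the outgroup).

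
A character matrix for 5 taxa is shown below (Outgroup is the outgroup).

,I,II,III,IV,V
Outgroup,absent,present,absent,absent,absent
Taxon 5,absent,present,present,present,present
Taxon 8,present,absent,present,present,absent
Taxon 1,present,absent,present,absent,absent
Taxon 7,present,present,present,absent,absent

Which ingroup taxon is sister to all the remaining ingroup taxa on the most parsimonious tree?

Character polarity is set by the outgroup: the derived state is whichever differs from the outgroup's state, so for II the derived state is 'absent', and for the remaining characters it is 'present'.
I (derived state 'present') is shared by Taxon 1, Taxon 7, and Taxon 8 — a synapomorphy uniting that clade.
II (derived state 'absent') is shared by Taxon 1 and Taxon 8 — a synapomorphy uniting that clade.
III (derived state 'present') is shared by all ingroup taxa — unites the whole ingroup.
IV groups Taxon 5 and Taxon 8, which is incompatible with the clades supported by the remaining characters; treating it as convergent (homoplasy) costs fewer steps than any alternative tree.
V (derived state 'present') is unique to Taxon 5 (autapomorphy; uninformative for grouping).
Most parsimonious ingroup topology: (Taxon 5,((Taxon 8,Taxon 1),Taxon 7)).
Taxon 5 is sister to the clade containing all other ingroup taxa, so it is the earliest-diverging (most basal) ingroup lineage.

Taxon 5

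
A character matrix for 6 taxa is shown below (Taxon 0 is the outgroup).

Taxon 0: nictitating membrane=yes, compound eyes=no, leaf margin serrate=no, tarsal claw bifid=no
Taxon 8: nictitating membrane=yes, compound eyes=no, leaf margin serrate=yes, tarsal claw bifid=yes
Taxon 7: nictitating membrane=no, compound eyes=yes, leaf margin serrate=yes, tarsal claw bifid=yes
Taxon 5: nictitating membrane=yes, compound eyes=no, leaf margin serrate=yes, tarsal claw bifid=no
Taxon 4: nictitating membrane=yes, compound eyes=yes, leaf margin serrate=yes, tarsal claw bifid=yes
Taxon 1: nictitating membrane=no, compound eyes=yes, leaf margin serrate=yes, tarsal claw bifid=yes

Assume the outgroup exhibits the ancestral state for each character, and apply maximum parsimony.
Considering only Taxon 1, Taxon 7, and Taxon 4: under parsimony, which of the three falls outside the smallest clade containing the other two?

Taxon 4

Character polarity is set by the outgroup: the derived state is whichever differs from the outgroup's state, so for nictitating membrane the derived state is 'no', and for the remaining characters it is 'yes'.
nictitating membrane: derived state 'no' in Taxon 1 and Taxon 7 only — synapomorphy for {Taxon 1, Taxon 7}.
compound eyes (derived state 'yes') is shared by Taxon 1, Taxon 4, and Taxon 7 — a synapomorphy uniting that clade.
leaf margin serrate (derived state 'yes') is shared by all ingroup taxa — unites the whole ingroup.
tarsal claw bifid (derived state 'yes') is shared by Taxon 1, Taxon 4, Taxon 7, and Taxon 8 — a synapomorphy uniting that clade.
Most parsimonious ingroup topology: ((Taxon 8,((Taxon 7,Taxon 1),Taxon 4)),Taxon 5).
Taxon 1 and Taxon 7 share a more recent common ancestor with each other than either does with Taxon 4, so Taxon 4 is the least closely related of the three.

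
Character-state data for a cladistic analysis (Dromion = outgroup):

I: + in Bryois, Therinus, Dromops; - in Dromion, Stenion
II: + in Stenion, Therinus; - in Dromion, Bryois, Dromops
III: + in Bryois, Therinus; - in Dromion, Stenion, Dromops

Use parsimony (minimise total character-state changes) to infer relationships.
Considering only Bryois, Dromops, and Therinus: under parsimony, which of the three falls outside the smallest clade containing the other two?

The outgroup has state '-' for every character, so '+' is the derived state throughout.
I (derived state '+') is shared by Bryois, Dromops, and Therinus — a synapomorphy uniting that clade.
II groups Stenion and Therinus, which is incompatible with the clades supported by the remaining characters; treating it as convergent (homoplasy) costs fewer steps than any alternative tree.
III: derived state '+' in Bryois and Therinus only — synapomorphy for {Bryois, Therinus}.
Most parsimonious ingroup topology: (((Bryois,Therinus),Dromops),Stenion).
Therinus and Bryois share a more recent common ancestor with each other than either does with Dromops, so Dromops is the least closely related of the three.

Dromops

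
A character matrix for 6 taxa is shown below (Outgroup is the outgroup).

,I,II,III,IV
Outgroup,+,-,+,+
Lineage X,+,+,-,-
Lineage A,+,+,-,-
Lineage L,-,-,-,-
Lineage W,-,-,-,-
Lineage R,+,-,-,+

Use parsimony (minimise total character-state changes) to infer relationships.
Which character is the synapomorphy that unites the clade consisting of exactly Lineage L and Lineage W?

I

Character polarity is set by the outgroup: the derived state is whichever differs from the outgroup's state, so for I, III, IV the derived state is '-', and for the remaining characters it is '+'.
Only Lineage L and Lineage W show the derived state '-' for I, supporting them as a clade.
Only Lineage A and Lineage X show the derived state '+' for II, supporting them as a clade.
All ingroup taxa share the derived state '-' for III; it defines the ingroup but does not resolve relationships within it.
IV: derived state '-' in Lineage A, Lineage L, Lineage W, and Lineage X only — synapomorphy for {Lineage A, Lineage L, Lineage W, Lineage X}.
Most parsimonious ingroup topology: (((Lineage X,Lineage A),(Lineage L,Lineage W)),Lineage R).
The clade {Lineage L, Lineage W} is supported by I: its derived state '-' occurs in exactly those taxa and in no other taxon (including the outgroup).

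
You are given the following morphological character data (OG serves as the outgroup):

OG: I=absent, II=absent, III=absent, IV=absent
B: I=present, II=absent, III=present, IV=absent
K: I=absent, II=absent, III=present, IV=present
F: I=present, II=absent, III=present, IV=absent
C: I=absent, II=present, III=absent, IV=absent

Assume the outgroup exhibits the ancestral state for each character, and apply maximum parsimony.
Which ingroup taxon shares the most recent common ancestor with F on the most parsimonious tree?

B

The outgroup has state 'absent' for every character, so 'present' is the derived state throughout.
Only B and F show the derived state 'present' for I, supporting them as a clade.
II (derived state 'present') is unique to C (autapomorphy; uninformative for grouping).
Only B, F, and K show the derived state 'present' for III, supporting them as a clade.
IV (derived state 'present') is unique to K (autapomorphy; uninformative for grouping).
Most parsimonious ingroup topology: (((B,F),K),C).
F and B form a cherry on this tree, so they are sister taxa.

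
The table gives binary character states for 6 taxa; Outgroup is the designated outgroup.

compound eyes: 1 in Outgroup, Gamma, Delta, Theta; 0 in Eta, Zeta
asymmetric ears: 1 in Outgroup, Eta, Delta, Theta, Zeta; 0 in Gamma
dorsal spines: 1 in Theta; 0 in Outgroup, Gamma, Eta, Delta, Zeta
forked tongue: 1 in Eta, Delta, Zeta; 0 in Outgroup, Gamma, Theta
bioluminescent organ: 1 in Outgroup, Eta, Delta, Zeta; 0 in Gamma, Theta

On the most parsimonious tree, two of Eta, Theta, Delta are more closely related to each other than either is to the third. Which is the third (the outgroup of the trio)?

Character polarity is set by the outgroup: the derived state is whichever differs from the outgroup's state, so for compound eyes, asymmetric ears, bioluminescent organ the derived state is '0', and for the remaining characters it is '1'.
Only Eta and Zeta show the derived state '0' for compound eyes, supporting them as a clade.
asymmetric ears: derived state '0' in Gamma only — an autapomorphy, so it tells us nothing about relationships among taxa.
dorsal spines (derived state '1') is unique to Theta (autapomorphy; uninformative for grouping).
Only Delta, Eta, and Zeta show the derived state '1' for forked tongue, supporting them as a clade.
bioluminescent organ (derived state '0') is shared by Gamma and Theta — a synapomorphy uniting that clade.
Most parsimonious ingroup topology: ((Gamma,Theta),((Eta,Zeta),Delta)).
Delta and Eta share a more recent common ancestor with each other than either does with Theta, so Theta is the least closely related of the three.

Theta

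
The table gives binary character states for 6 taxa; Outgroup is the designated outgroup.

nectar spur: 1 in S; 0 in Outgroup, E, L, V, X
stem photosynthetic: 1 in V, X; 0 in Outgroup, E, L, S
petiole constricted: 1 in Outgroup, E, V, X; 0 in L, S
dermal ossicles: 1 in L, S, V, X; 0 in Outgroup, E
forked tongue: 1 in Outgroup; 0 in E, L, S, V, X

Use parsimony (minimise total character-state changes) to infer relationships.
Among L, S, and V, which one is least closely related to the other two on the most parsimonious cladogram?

Character polarity is set by the outgroup: the derived state is whichever differs from the outgroup's state, so for petiole constricted, forked tongue the derived state is '0', and for the remaining characters it is '1'.
nectar spur: derived state '1' in S only — an autapomorphy, so it tells us nothing about relationships among taxa.
stem photosynthetic (derived state '1') is shared by V and X — a synapomorphy uniting that clade.
Only L and S show the derived state '0' for petiole constricted, supporting them as a clade.
dermal ossicles (derived state '1') is shared by L, S, V, and X — a synapomorphy uniting that clade.
All ingroup taxa share the derived state '0' for forked tongue; it defines the ingroup but does not resolve relationships within it.
Most parsimonious ingroup topology: (E,((L,S),(V,X))).
L and S share a more recent common ancestor with each other than either does with V, so V is the least closely related of the three.

V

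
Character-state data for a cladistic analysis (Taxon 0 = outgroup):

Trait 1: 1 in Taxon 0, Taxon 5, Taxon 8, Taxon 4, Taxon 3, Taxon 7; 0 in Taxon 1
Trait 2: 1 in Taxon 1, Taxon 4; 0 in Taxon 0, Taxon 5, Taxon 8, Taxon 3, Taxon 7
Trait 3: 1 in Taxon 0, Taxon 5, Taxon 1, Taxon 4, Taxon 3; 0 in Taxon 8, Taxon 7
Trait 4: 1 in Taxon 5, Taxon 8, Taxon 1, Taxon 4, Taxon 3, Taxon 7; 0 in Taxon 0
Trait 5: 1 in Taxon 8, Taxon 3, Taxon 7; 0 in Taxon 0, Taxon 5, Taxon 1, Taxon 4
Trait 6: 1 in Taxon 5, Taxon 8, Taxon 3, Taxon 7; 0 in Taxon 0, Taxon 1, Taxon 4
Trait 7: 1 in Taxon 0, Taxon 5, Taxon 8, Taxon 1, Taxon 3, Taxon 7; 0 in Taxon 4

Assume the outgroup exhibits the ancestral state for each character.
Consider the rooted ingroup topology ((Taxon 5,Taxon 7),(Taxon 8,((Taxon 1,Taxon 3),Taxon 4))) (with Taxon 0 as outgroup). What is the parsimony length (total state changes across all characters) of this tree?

13

Map each character onto ((Taxon 5,Taxon 7),(Taxon 8,((Taxon 1,Taxon 3),Taxon 4))) (rooted by Taxon 0) and count the minimum state changes it requires (Fitch parsimony):
Trait 1: 1; Trait 2: 2; Trait 3: 2; Trait 4: 1; Trait 5: 3; Trait 6: 3; Trait 7: 1.
Total tree length = 13.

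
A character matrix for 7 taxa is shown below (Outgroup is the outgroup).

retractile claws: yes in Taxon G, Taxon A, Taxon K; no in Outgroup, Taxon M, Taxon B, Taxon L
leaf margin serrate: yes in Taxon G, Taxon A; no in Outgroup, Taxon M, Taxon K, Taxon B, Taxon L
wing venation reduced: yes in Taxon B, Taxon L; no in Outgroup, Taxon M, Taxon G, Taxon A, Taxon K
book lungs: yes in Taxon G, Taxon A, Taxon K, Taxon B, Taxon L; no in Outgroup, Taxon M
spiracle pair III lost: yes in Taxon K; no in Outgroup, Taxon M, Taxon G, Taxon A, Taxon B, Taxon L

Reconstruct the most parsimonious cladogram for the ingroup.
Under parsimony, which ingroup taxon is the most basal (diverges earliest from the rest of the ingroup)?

Taxon M

The outgroup has state 'no' for every character, so 'yes' is the derived state throughout.
retractile claws: derived state 'yes' in Taxon A, Taxon G, and Taxon K only — synapomorphy for {Taxon A, Taxon G, Taxon K}.
Only Taxon A and Taxon G show the derived state 'yes' for leaf margin serrate, supporting them as a clade.
Only Taxon B and Taxon L show the derived state 'yes' for wing venation reduced, supporting them as a clade.
Only Taxon A, Taxon B, Taxon G, Taxon K, and Taxon L show the derived state 'yes' for book lungs, supporting them as a clade.
spiracle pair III lost (derived state 'yes') is unique to Taxon K (autapomorphy; uninformative for grouping).
Most parsimonious ingroup topology: (Taxon M,(((Taxon G,Taxon A),Taxon K),(Taxon B,Taxon L))).
Taxon M is sister to the clade containing all other ingroup taxa, so it is the earliest-diverging (most basal) ingroup lineage.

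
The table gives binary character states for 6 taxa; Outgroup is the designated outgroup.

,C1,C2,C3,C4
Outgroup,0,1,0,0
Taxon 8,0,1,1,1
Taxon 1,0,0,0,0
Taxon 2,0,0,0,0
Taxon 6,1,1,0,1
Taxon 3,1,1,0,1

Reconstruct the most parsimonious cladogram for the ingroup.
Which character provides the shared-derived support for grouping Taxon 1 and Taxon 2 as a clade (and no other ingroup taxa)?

C2

Character polarity is set by the outgroup: the derived state is whichever differs from the outgroup's state, so for C2 the derived state is '0', and for the remaining characters it is '1'.
Only Taxon 3 and Taxon 6 show the derived state '1' for C1, supporting them as a clade.
C2 (derived state '0') is shared by Taxon 1 and Taxon 2 — a synapomorphy uniting that clade.
C3 (derived state '1') is unique to Taxon 8 (autapomorphy; uninformative for grouping).
Only Taxon 3, Taxon 6, and Taxon 8 show the derived state '1' for C4, supporting them as a clade.
Most parsimonious ingroup topology: ((Taxon 8,(Taxon 6,Taxon 3)),(Taxon 1,Taxon 2)).
The clade {Taxon 1, Taxon 2} is supported by C2: its derived state '0' occurs in exactly those taxa and in no other taxon (including the outgroup).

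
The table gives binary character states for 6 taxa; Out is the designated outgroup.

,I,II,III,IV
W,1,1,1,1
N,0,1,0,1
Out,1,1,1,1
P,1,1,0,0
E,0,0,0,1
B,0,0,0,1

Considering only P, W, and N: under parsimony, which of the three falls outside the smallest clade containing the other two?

The outgroup has state '1' for every character, so '0' is the derived state throughout.
Only B, E, and N show the derived state '0' for I, supporting them as a clade.
II: derived state '0' in B and E only — synapomorphy for {B, E}.
III (derived state '0') is shared by B, E, N, and P — a synapomorphy uniting that clade.
IV (derived state '0') is unique to P (autapomorphy; uninformative for grouping).
Most parsimonious ingroup topology: ((((E,B),N),P),W).
N and P share a more recent common ancestor with each other than either does with W, so W is the least closely related of the three.

W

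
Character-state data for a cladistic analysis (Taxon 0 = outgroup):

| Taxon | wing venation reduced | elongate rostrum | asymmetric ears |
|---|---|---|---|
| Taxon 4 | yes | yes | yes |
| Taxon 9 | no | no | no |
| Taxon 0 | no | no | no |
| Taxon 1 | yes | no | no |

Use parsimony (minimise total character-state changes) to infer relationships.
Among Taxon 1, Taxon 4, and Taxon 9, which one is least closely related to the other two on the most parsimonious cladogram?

The outgroup has state 'no' for every character, so 'yes' is the derived state throughout.
wing venation reduced: derived state 'yes' in Taxon 1 and Taxon 4 only — synapomorphy for {Taxon 1, Taxon 4}.
elongate rostrum: derived state 'yes' in Taxon 4 only — an autapomorphy, so it tells us nothing about relationships among taxa.
asymmetric ears (derived state 'yes') is unique to Taxon 4 (autapomorphy; uninformative for grouping).
Most parsimonious ingroup topology: (Taxon 9,(Taxon 4,Taxon 1)).
Taxon 1 and Taxon 4 share a more recent common ancestor with each other than either does with Taxon 9, so Taxon 9 is the least closely related of the three.

Taxon 9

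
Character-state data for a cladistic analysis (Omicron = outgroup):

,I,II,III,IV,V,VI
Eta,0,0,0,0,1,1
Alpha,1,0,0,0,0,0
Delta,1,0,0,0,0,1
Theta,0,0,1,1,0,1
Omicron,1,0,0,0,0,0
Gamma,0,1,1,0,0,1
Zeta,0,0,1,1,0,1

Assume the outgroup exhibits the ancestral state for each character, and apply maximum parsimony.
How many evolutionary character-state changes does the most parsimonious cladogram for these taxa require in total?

Character polarity is set by the outgroup: the derived state is whichever differs from the outgroup's state, so for I the derived state is '0', and for the remaining characters it is '1'.
I (derived state '0') is shared by Eta, Gamma, Theta, and Zeta — a synapomorphy uniting that clade.
II: derived state '1' in Gamma only — an autapomorphy, so it tells us nothing about relationships among taxa.
III: derived state '1' in Gamma, Theta, and Zeta only — synapomorphy for {Gamma, Theta, Zeta}.
Only Theta and Zeta show the derived state '1' for IV, supporting them as a clade.
V (derived state '1') is unique to Eta (autapomorphy; uninformative for grouping).
VI: derived state '1' in Delta, Eta, Gamma, Theta, and Zeta only — synapomorphy for {Delta, Eta, Gamma, Theta, Zeta}.
Most parsimonious ingroup topology: (((((Zeta,Theta),Gamma),Eta),Delta),Alpha).
Changes per character on this tree: I: 1; II: 1; III: 1; IV: 1; V: 1; VI: 1.
Total = 6.

6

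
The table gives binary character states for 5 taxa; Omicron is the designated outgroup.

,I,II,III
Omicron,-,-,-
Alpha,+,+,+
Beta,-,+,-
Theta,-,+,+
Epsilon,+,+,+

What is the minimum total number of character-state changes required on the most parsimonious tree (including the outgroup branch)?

The outgroup has state '-' for every character, so '+' is the derived state throughout.
I (derived state '+') is shared by Alpha and Epsilon — a synapomorphy uniting that clade.
II (derived state '+') is shared by all ingroup taxa — unites the whole ingroup.
III (derived state '+') is shared by Alpha, Epsilon, and Theta — a synapomorphy uniting that clade.
Most parsimonious ingroup topology: (((Alpha,Epsilon),Theta),Beta).
Changes per character on this tree: I: 1; II: 1; III: 1.
Total = 3.

3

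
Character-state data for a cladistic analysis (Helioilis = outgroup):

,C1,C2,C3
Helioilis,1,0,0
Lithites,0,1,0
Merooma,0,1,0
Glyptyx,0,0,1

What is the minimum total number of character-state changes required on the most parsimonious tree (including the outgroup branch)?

Character polarity is set by the outgroup: the derived state is whichever differs from the outgroup's state, so for C1 the derived state is '0', and for the remaining characters it is '1'.
C1 (derived state '0') is shared by all ingroup taxa — unites the whole ingroup.
Only Lithites and Merooma show the derived state '1' for C2, supporting them as a clade.
C3: derived state '1' in Glyptyx only — an autapomorphy, so it tells us nothing about relationships among taxa.
Most parsimonious ingroup topology: ((Lithites,Merooma),Glyptyx).
Changes per character on this tree: C1: 1; C2: 1; C3: 1.
Total = 3.

3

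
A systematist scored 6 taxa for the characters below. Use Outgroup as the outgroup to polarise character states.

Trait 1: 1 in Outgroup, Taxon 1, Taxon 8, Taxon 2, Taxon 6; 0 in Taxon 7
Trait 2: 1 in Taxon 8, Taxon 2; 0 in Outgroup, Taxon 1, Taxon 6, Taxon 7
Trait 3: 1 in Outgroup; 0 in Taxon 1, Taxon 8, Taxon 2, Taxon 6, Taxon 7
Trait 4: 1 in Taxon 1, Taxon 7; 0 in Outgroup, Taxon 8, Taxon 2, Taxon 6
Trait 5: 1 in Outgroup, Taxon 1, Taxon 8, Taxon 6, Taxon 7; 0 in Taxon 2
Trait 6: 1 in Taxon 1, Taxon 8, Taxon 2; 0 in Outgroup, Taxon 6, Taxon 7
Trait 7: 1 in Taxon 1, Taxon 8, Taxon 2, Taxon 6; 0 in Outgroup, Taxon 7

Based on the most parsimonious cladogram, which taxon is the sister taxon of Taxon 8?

Character polarity is set by the outgroup: the derived state is whichever differs from the outgroup's state, so for Trait 1, Trait 3, Trait 5 the derived state is '0', and for the remaining characters it is '1'.
Trait 1: derived state '0' in Taxon 7 only — an autapomorphy, so it tells us nothing about relationships among taxa.
Trait 2: derived state '1' in Taxon 2 and Taxon 8 only — synapomorphy for {Taxon 2, Taxon 8}.
Trait 3 (derived state '0') is shared by all ingroup taxa — unites the whole ingroup.
Trait 4 (state '1') occurs in Taxon 1 and Taxon 7 but conflicts with the nesting implied by the other characters — most parsimoniously interpreted as homoplasy.
Trait 5 (derived state '0') is unique to Taxon 2 (autapomorphy; uninformative for grouping).
Only Taxon 1, Taxon 2, and Taxon 8 show the derived state '1' for Trait 6, supporting them as a clade.
Trait 7: derived state '1' in Taxon 1, Taxon 2, Taxon 6, and Taxon 8 only — synapomorphy for {Taxon 1, Taxon 2, Taxon 6, Taxon 8}.
Most parsimonious ingroup topology: (((Taxon 1,(Taxon 8,Taxon 2)),Taxon 6),Taxon 7).
Taxon 8 and Taxon 2 form a cherry on this tree, so they are sister taxa.

Taxon 2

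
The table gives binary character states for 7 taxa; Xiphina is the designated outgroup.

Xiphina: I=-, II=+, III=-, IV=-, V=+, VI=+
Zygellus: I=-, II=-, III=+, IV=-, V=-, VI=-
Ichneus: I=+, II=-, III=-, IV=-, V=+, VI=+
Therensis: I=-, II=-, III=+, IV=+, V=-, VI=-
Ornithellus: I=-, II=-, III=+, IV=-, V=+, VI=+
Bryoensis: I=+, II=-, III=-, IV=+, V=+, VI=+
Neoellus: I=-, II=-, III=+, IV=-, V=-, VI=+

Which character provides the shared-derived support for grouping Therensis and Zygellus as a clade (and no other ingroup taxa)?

VI

Character polarity is set by the outgroup: the derived state is whichever differs from the outgroup's state, so for II, V, VI the derived state is '-', and for the remaining characters it is '+'.
Only Bryoensis and Ichneus show the derived state '+' for I, supporting them as a clade.
All ingroup taxa share the derived state '-' for II; it defines the ingroup but does not resolve relationships within it.
Only Neoellus, Ornithellus, Therensis, and Zygellus show the derived state '+' for III, supporting them as a clade.
IV (state '+') occurs in Bryoensis and Therensis but conflicts with the nesting implied by the other characters — most parsimoniously interpreted as homoplasy.
V (derived state '-') is shared by Neoellus, Therensis, and Zygellus — a synapomorphy uniting that clade.
Only Therensis and Zygellus show the derived state '-' for VI, supporting them as a clade.
Most parsimonious ingroup topology: ((((Zygellus,Therensis),Neoellus),Ornithellus),(Ichneus,Bryoensis)).
The clade {Therensis, Zygellus} is supported by VI: its derived state '-' occurs in exactly those taxa and in no other taxon (including the outgroup).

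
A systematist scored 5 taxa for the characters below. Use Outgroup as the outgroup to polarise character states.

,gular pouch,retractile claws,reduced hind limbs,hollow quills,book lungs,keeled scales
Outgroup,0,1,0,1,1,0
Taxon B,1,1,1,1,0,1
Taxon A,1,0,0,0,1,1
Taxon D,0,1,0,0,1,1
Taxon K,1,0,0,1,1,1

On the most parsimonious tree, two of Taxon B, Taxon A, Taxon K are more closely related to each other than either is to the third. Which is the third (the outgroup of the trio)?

Character polarity is set by the outgroup: the derived state is whichever differs from the outgroup's state, so for retractile claws, hollow quills, book lungs the derived state is '0', and for the remaining characters it is '1'.
Only Taxon A, Taxon B, and Taxon K show the derived state '1' for gular pouch, supporting them as a clade.
retractile claws: derived state '0' in Taxon A and Taxon K only — synapomorphy for {Taxon A, Taxon K}.
reduced hind limbs (derived state '1') is unique to Taxon B (autapomorphy; uninformative for grouping).
hollow quills (state '0') occurs in Taxon A and Taxon D but conflicts with the nesting implied by the other characters — most parsimoniously interpreted as homoplasy.
book lungs (derived state '0') is unique to Taxon B (autapomorphy; uninformative for grouping).
keeled scales (derived state '1') is shared by all ingroup taxa — unites the whole ingroup.
Most parsimonious ingroup topology: ((Taxon B,(Taxon A,Taxon K)),Taxon D).
Taxon A and Taxon K share a more recent common ancestor with each other than either does with Taxon B, so Taxon B is the least closely related of the three.

Taxon B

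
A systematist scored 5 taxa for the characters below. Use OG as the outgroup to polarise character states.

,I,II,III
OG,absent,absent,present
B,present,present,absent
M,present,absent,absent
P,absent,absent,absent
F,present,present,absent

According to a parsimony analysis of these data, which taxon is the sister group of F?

Character polarity is set by the outgroup: the derived state is whichever differs from the outgroup's state, so for III the derived state is 'absent', and for the remaining characters it is 'present'.
I (derived state 'present') is shared by B, F, and M — a synapomorphy uniting that clade.
II: derived state 'present' in B and F only — synapomorphy for {B, F}.
All ingroup taxa share the derived state 'absent' for III; it defines the ingroup but does not resolve relationships within it.
Most parsimonious ingroup topology: (((B,F),M),P).
F and B form a cherry on this tree, so they are sister taxa.

B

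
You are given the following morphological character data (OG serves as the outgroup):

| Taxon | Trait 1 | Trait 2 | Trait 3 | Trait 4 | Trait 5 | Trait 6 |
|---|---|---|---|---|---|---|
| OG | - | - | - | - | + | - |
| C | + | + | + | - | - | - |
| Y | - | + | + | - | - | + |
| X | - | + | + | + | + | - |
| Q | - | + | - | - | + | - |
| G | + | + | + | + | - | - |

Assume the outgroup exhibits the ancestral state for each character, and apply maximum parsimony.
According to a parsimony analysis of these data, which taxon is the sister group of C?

Character polarity is set by the outgroup: the derived state is whichever differs from the outgroup's state, so for Trait 5 the derived state is '-', and for the remaining characters it is '+'.
Only C and G show the derived state '+' for Trait 1, supporting them as a clade.
All ingroup taxa share the derived state '+' for Trait 2; it defines the ingroup but does not resolve relationships within it.
Trait 3 (derived state '+') is shared by C, G, X, and Y — a synapomorphy uniting that clade.
Trait 4 groups G and X, which is incompatible with the clades supported by the remaining characters; treating it as convergent (homoplasy) costs fewer steps than any alternative tree.
Only C, G, and Y show the derived state '-' for Trait 5, supporting them as a clade.
Trait 6: derived state '+' in Y only — an autapomorphy, so it tells us nothing about relationships among taxa.
Most parsimonious ingroup topology: ((((C,G),Y),X),Q).
C and G form a cherry on this tree, so they are sister taxa.

G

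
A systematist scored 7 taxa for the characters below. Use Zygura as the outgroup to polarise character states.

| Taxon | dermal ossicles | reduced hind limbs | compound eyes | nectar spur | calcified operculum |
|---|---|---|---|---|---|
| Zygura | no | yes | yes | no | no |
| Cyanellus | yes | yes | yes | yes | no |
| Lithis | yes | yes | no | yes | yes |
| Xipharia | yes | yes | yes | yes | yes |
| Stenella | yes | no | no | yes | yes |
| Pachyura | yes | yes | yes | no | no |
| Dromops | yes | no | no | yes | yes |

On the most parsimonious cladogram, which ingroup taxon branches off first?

Pachyura

Character polarity is set by the outgroup: the derived state is whichever differs from the outgroup's state, so for reduced hind limbs, compound eyes the derived state is 'no', and for the remaining characters it is 'yes'.
dermal ossicles (derived state 'yes') is shared by all ingroup taxa — unites the whole ingroup.
reduced hind limbs (derived state 'no') is shared by Dromops and Stenella — a synapomorphy uniting that clade.
Only Dromops, Lithis, and Stenella show the derived state 'no' for compound eyes, supporting them as a clade.
Only Cyanellus, Dromops, Lithis, Stenella, and Xipharia show the derived state 'yes' for nectar spur, supporting them as a clade.
calcified operculum (derived state 'yes') is shared by Dromops, Lithis, Stenella, and Xipharia — a synapomorphy uniting that clade.
Most parsimonious ingroup topology: ((Cyanellus,((Lithis,(Stenella,Dromops)),Xipharia)),Pachyura).
Pachyura is sister to the clade containing all other ingroup taxa, so it is the earliest-diverging (most basal) ingroup lineage.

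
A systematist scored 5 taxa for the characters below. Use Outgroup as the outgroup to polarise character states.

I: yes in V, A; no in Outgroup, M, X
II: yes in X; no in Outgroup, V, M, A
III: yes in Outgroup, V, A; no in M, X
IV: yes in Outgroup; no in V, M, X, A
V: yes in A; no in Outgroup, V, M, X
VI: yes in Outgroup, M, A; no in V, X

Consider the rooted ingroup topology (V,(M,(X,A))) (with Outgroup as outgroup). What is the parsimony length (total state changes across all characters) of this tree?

9

Map each character onto (V,(M,(X,A))) (rooted by Outgroup) and count the minimum state changes it requires (Fitch parsimony):
I: 2; II: 1; III: 2; IV: 1; V: 1; VI: 2.
Total tree length = 9.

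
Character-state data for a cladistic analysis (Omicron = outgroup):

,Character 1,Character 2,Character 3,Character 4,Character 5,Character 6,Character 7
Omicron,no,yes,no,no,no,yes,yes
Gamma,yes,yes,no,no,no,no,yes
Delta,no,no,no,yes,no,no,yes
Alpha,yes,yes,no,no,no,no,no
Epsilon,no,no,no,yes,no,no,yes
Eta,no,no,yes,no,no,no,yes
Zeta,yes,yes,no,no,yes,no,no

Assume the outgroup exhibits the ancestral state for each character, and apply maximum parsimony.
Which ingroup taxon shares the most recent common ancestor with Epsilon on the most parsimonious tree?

Delta

Character polarity is set by the outgroup: the derived state is whichever differs from the outgroup's state, so for Character 2, Character 6, Character 7 the derived state is 'no', and for the remaining characters it is 'yes'.
Only Alpha, Gamma, and Zeta show the derived state 'yes' for Character 1, supporting them as a clade.
Character 2 (derived state 'no') is shared by Delta, Epsilon, and Eta — a synapomorphy uniting that clade.
Character 3: derived state 'yes' in Eta only — an autapomorphy, so it tells us nothing about relationships among taxa.
Character 4: derived state 'yes' in Delta and Epsilon only — synapomorphy for {Delta, Epsilon}.
Character 5: derived state 'yes' in Zeta only — an autapomorphy, so it tells us nothing about relationships among taxa.
All ingroup taxa share the derived state 'no' for Character 6; it defines the ingroup but does not resolve relationships within it.
Only Alpha and Zeta show the derived state 'no' for Character 7, supporting them as a clade.
Most parsimonious ingroup topology: ((Gamma,(Alpha,Zeta)),((Delta,Epsilon),Eta)).
Epsilon and Delta form a cherry on this tree, so they are sister taxa.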